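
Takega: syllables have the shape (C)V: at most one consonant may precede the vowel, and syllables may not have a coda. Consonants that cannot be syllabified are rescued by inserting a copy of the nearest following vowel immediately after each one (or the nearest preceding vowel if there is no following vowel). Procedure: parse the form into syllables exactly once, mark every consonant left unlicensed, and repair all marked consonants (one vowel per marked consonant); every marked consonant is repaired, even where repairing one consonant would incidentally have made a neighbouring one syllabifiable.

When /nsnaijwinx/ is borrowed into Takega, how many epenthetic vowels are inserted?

The unsyllabifiable consonants are /n/, /s/, /j/, /n/, /x/; each receives one epenthetic vowel.

5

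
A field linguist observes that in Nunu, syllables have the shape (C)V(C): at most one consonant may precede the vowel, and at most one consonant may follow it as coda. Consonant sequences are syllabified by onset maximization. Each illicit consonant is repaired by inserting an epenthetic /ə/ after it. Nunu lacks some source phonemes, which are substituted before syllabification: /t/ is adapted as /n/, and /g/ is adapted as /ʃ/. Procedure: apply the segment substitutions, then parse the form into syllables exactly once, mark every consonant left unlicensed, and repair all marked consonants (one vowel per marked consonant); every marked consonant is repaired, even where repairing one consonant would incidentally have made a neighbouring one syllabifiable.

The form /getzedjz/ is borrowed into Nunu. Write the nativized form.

Substitution: /g/ → /ʃ/, /t/ → /n/, giving /ʃenzedjz/.
Under (C)V(C), the unsyllabifiable consonants are /j/, /z/ (at most one coda consonant is licensed; onsets are limited to one consonant).
Inserting the epenthetic vowel yields /j/ → /jə/, /z/ → /zə/.

ʃenzedjəzə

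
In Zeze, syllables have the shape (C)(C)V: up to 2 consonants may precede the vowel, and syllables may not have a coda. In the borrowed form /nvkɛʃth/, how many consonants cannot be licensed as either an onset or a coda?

4

Syllabifying with onset maximization leaves /n/, /ʃ/, /t/, /h/ stranded (no codas are permitted; onsets may contain at most 2 consonants).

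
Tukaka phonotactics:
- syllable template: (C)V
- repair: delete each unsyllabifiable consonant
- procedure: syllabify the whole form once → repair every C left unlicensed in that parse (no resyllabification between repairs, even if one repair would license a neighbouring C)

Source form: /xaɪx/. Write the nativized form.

The consonants /x/ cannot be parsed into a legal (C)V syllable (no codas are permitted; onsets are limited to one consonant).
Each unlicensed consonant is deleted: /x/.

xaɪ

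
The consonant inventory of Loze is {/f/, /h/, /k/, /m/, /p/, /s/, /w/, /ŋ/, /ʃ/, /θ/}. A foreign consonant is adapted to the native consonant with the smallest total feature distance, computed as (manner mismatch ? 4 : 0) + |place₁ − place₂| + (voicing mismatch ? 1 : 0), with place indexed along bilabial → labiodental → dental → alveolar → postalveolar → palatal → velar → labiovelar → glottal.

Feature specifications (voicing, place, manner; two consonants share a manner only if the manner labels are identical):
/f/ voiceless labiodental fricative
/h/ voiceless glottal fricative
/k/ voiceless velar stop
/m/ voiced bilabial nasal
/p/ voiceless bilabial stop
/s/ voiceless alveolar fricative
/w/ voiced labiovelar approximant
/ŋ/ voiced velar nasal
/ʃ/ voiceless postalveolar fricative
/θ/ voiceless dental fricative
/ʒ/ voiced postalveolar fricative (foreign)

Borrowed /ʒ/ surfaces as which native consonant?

/ʃ/ is closest: same manner (fricative), place distance 0 (postalveolar→postalveolar), voicing differs (+1); total 1. Next closest is /s/ at distance 2.

ʃ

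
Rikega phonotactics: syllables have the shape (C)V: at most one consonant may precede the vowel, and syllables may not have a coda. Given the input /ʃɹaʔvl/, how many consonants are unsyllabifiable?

4

The consonants /ʃ/, /ʔ/, /v/, /l/ cannot be parsed into a legal (C)V syllable (no codas are permitted; onsets are limited to one consonant).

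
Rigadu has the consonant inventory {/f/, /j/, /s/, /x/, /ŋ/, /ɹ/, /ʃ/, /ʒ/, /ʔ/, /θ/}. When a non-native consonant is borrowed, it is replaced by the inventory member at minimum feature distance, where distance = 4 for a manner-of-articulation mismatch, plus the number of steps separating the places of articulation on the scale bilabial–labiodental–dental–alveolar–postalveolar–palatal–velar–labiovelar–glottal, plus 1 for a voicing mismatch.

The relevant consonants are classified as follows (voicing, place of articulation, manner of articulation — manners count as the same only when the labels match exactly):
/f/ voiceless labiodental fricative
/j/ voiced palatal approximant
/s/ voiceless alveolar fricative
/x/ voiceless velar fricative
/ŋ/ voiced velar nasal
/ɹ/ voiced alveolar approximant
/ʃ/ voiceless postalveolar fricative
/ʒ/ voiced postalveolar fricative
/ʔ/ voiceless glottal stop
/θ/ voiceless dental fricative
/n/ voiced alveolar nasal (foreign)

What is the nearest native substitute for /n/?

/ŋ/ is closest: same manner (nasal), place distance 3 (alveolar→velar), same voicing; total 3. Next closest is /ɹ/ at distance 4.

ŋ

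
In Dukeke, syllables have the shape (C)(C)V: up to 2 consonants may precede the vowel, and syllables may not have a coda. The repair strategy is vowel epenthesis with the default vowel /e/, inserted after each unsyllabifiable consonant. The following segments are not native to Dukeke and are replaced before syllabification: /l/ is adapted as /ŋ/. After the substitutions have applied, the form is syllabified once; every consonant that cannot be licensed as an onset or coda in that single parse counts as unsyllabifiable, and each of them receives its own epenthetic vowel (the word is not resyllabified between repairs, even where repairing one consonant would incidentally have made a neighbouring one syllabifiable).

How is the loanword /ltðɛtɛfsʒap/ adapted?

ŋetðɛtɛfesʒape

Substitution: /l/ → /ŋ/, giving /ŋtðɛtɛfsʒap/.
Syllabifying with onset maximization leaves /ŋ/, /f/, /p/ stranded (no codas are permitted; onsets may contain at most 2 consonants).
Each unlicensed consonant becomes the onset of a new syllable: /ŋ/ → /ŋe/, /f/ → /fe/, /p/ → /pe/.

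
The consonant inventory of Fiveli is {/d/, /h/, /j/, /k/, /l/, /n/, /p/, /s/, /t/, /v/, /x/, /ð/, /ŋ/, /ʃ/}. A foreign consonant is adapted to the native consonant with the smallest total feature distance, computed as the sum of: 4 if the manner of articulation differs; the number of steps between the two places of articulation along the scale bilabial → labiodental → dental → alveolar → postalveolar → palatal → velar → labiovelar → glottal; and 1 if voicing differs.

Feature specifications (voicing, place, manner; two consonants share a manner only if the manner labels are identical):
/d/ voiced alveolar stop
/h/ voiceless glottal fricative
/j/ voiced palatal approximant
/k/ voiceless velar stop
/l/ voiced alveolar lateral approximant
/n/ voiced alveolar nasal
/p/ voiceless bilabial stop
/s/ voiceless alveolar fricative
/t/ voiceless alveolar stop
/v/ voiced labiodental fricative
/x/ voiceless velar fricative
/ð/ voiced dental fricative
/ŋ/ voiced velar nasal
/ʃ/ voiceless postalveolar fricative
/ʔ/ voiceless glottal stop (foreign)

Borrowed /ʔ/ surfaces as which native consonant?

/k/ is closest: same manner (stop), place distance 2 (glottal→velar), same voicing; total 2. Next closest is /h/ at distance 4.

k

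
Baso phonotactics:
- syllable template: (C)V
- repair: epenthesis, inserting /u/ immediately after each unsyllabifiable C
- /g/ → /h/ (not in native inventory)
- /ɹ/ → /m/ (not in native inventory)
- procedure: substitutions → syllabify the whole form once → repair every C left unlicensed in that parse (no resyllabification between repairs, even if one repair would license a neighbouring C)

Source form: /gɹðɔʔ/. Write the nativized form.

humuðɔʔu

Substitution: /g/ → /h/, /ɹ/ → /m/, giving /hmðɔʔ/.
The consonants /h/, /m/, /ʔ/ cannot be parsed into a legal (C)V syllable (no codas are permitted; onsets are limited to one consonant).
Epenthesis after each stranded consonant: /h/ → /hu/, /m/ → /mu/, /ʔ/ → /ʔu/.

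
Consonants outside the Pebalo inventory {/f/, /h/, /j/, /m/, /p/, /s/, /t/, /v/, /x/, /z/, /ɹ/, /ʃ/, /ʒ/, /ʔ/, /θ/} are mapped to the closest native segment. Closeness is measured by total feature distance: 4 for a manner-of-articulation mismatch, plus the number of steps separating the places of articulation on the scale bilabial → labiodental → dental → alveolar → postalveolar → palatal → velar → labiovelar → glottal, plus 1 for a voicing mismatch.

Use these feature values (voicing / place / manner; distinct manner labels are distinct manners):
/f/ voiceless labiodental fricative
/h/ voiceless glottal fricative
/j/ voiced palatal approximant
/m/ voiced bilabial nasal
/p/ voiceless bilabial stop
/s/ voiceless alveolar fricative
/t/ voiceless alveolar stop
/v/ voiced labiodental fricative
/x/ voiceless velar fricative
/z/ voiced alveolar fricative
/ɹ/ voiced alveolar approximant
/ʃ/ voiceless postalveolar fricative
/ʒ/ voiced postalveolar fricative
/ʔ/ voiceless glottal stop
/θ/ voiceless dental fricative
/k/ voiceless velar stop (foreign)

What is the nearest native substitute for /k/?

ʔ

/ʔ/ is closest: same manner (stop), place distance 2 (velar→glottal), same voicing; total 2. Next closest is /t/ at distance 3.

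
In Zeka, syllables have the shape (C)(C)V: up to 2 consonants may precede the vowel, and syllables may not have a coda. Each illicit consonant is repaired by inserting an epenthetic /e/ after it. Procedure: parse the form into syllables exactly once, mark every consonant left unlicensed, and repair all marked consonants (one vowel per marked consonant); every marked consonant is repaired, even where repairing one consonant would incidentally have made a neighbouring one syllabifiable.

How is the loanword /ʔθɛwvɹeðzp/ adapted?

ʔθɛwevɹeðezepe

Syllabifying with onset maximization leaves /w/, /ð/, /z/, /p/ stranded (no codas are permitted; onsets may contain at most 2 consonants).
Epenthesis after each stranded consonant: /w/ → /we/, /ð/ → /ðe/, /z/ → /ze/, /p/ → /pe/.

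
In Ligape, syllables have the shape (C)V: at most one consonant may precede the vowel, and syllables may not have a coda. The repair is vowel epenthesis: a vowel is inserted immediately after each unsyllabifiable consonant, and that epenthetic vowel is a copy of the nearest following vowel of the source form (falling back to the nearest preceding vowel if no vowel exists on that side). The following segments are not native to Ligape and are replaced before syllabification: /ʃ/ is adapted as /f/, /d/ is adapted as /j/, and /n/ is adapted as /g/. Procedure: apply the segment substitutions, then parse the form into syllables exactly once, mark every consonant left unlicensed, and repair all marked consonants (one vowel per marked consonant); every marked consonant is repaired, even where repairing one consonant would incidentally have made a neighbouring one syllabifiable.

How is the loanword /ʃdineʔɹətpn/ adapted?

fijigeʔəɹətəpəgə

Substitution: /ʃ/ → /f/, /d/ → /j/, /n/ → /g/, giving /fjigeʔɹətpg/.
Syllabifying with onset maximization leaves /f/, /ʔ/, /t/, /p/, /g/ stranded (no codas are permitted; onsets are limited to one consonant).
Epenthesis after each stranded consonant: /f/ → /fi/, /ʔ/ → /ʔə/, /t/ → /tə/, /p/ → /pə/, /g/ → /gə/.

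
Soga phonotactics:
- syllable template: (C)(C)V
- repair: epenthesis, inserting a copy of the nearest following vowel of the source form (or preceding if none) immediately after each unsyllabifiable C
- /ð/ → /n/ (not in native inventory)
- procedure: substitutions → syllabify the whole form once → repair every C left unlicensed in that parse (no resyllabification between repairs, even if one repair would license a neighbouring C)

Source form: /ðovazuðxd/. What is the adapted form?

novazunuxudu

Substitution: /ð/ → /n/, giving /novazunxd/.
Syllabifying with onset maximization leaves /n/, /x/, /d/ stranded (no codas are permitted; onsets may contain at most 2 consonants).
Inserting the epenthetic vowel yields /n/ → /nu/, /x/ → /xu/, /d/ → /du/.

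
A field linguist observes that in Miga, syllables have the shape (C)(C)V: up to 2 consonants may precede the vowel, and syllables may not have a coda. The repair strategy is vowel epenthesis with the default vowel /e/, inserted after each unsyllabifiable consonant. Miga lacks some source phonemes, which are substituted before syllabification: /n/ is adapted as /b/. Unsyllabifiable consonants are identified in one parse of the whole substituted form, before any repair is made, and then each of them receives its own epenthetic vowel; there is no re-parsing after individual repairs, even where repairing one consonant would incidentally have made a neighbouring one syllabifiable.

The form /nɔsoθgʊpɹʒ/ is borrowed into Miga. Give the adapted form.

Substitution: /n/ → /b/, giving /bɔsoθgʊpɹʒ/.
Syllabifying with onset maximization leaves /p/, /ɹ/, /ʒ/ stranded (no codas are permitted; onsets may contain at most 2 consonants).
Inserting the epenthetic vowel yields /p/ → /pe/, /ɹ/ → /ɹe/, /ʒ/ → /ʒe/.

bɔsoθgʊpeɹeʒe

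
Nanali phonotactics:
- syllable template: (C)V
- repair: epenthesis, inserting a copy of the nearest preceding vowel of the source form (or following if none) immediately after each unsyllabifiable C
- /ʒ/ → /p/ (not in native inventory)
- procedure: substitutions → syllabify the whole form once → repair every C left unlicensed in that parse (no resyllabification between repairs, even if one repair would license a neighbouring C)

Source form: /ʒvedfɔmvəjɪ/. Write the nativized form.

pevedefɔmɔvəjɪ

Substitution: /ʒ/ → /p/, giving /pvedfɔmvəjɪ/.
Under (C)V, the unsyllabifiable consonants are /p/, /d/, /m/ (no codas are permitted; onsets are limited to one consonant).
Inserting the epenthetic vowel yields /p/ → /pe/, /d/ → /de/, /m/ → /mɔ/.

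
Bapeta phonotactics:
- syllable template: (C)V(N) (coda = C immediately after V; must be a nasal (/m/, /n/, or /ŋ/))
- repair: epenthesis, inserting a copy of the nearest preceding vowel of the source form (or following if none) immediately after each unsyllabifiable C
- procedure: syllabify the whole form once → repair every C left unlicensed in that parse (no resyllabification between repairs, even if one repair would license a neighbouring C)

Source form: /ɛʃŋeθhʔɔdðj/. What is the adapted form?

ɛʃɛŋeθeheʔɔdɔðɔjɔ

The consonants /ʃ/, /θ/, /h/, /d/, /ð/, /j/ cannot be parsed into a legal (C)V(N) syllable (only a nasal (/m/, /n/, or /ŋ/) is licensed in coda position; onsets are limited to one consonant).
Inserting the epenthetic vowel yields /ʃ/ → /ʃɛ/, /θ/ → /θe/, /h/ → /he/, /d/ → /dɔ/, /ð/ → /ðɔ/, /j/ → /jɔ/.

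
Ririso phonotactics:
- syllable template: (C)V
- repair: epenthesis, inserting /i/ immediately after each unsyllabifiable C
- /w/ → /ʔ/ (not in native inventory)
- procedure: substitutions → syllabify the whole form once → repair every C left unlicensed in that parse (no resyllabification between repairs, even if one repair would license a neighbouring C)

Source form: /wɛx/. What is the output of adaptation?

Substitution: /w/ → /ʔ/, giving /ʔɛx/.
The consonants /x/ cannot be parsed into a legal (C)V syllable (no codas are permitted; onsets are limited to one consonant).
Inserting the epenthetic vowel yields /x/ → /xi/.

ʔɛxi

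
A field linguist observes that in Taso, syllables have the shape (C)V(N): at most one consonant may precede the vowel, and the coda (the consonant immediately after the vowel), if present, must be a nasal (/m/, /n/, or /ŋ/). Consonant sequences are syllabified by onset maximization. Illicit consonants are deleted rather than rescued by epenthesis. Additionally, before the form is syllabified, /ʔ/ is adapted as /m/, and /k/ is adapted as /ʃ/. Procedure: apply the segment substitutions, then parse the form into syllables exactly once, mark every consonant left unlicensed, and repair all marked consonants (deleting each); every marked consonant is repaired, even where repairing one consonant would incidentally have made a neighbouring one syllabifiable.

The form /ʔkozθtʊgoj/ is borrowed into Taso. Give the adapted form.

ʃotʊgo

Substitution: /ʔ/ → /m/, /k/ → /ʃ/, giving /mʃozθtʊgoj/.
Syllabifying with onset maximization leaves /m/, /z/, /θ/, /j/ stranded (only a nasal (/m/, /n/, or /ŋ/) is licensed in coda position; onsets are limited to one consonant).
Each unlicensed consonant is deleted: /m/, /z/, /θ/, /j/.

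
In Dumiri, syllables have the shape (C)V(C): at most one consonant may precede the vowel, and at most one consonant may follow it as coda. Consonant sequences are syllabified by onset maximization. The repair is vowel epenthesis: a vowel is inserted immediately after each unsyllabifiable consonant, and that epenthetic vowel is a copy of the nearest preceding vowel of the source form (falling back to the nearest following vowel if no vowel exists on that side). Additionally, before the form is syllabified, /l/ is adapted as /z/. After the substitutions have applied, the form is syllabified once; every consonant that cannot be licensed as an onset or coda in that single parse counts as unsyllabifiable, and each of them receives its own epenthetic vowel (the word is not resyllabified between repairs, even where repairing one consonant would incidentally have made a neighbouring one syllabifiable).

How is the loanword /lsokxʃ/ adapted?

Substitution: /l/ → /z/, giving /zsokxʃ/.
Under (C)V(C), the unsyllabifiable consonants are /z/, /x/, /ʃ/ (at most one coda consonant is licensed; onsets are limited to one consonant).
Epenthesis after each stranded consonant: /z/ → /zo/, /x/ → /xo/, /ʃ/ → /ʃo/.

zosokxoʃo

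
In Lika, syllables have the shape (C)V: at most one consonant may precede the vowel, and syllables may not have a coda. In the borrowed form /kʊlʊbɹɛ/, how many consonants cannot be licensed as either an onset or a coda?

Syllabifying with onset maximization leaves /b/ stranded (no codas are permitted; onsets are limited to one consonant).

1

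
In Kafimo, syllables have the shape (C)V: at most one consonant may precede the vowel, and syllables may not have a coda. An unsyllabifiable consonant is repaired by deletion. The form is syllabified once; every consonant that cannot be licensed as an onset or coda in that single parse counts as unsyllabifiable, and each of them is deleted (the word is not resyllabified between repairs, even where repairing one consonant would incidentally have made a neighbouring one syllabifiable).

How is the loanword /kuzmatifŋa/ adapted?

kumatiŋa

Syllabifying with onset maximization leaves /z/, /f/ stranded (no codas are permitted; onsets are limited to one consonant).
Deletion applies to /z/, /f/.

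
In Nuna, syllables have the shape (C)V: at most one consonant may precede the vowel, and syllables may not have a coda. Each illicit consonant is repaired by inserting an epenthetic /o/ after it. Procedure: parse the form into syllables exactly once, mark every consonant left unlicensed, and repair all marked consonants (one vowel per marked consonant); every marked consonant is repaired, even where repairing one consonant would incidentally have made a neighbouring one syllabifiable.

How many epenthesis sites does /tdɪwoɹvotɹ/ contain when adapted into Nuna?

The unsyllabifiable consonants are /t/, /ɹ/, /t/, /ɹ/; each receives one epenthetic vowel.

4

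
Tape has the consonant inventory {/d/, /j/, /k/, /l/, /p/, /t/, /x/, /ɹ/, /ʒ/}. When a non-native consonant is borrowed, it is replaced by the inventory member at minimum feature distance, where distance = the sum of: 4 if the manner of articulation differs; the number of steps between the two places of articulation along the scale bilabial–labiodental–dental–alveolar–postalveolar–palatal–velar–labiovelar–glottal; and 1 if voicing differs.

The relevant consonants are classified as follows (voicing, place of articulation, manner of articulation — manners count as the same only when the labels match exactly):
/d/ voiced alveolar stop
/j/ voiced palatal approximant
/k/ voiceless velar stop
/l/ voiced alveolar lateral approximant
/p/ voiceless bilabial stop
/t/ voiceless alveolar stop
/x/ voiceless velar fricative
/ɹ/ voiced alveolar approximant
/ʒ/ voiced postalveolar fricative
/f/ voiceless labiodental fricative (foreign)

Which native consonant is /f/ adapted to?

ʒ

/ʒ/ is closest: same manner (fricative), place distance 3 (labiodental→postalveolar), voicing differs (+1); total 4. Next closest is /p/ at distance 5.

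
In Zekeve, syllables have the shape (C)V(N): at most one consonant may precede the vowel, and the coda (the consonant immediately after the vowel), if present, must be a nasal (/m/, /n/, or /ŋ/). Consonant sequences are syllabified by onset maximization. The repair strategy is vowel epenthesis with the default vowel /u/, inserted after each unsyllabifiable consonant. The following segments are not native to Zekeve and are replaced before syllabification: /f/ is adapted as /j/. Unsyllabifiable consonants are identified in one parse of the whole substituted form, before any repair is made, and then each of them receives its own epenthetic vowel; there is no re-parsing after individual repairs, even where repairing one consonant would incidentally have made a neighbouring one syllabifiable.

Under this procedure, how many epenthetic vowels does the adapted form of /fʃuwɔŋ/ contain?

After substitution the input is /jʃuwɔŋ/.
The unsyllabifiable consonants are /j/; each receives one epenthetic vowel.

1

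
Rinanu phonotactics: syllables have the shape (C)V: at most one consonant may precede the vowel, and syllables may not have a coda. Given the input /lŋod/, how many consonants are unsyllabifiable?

Under (C)V, the unsyllabifiable consonants are /l/, /d/ (no codas are permitted; onsets are limited to one consonant).

2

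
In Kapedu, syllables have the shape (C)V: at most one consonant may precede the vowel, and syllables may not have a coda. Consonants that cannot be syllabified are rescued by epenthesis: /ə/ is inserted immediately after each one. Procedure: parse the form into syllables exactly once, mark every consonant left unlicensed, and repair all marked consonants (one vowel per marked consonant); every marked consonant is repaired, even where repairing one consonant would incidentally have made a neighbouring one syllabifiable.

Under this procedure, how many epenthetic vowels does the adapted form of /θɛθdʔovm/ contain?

4

The unsyllabifiable consonants are /θ/, /d/, /v/, /m/; each receives one epenthetic vowel.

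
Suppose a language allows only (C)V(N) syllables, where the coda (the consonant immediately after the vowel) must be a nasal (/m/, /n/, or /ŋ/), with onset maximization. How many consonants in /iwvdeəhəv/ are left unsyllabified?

3

Under (C)V(N), the unsyllabifiable consonants are /w/, /v/, /v/ (only a nasal (/m/, /n/, or /ŋ/) is licensed in coda position; onsets are limited to one consonant).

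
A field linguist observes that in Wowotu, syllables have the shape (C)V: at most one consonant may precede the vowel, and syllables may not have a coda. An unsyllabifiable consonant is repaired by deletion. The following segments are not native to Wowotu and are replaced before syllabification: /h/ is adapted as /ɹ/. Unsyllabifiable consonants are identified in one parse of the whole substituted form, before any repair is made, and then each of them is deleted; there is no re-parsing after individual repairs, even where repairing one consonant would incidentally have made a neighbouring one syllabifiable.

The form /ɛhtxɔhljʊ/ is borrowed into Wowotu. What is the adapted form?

Substitution: /h/ → /ɹ/, giving /ɛɹtxɔɹljʊ/.
Syllabifying with onset maximization leaves /ɹ/, /t/, /ɹ/, /l/ stranded (no codas are permitted; onsets are limited to one consonant).
Deletion applies to /ɹ/, /t/, /ɹ/, /l/.

ɛxɔjʊ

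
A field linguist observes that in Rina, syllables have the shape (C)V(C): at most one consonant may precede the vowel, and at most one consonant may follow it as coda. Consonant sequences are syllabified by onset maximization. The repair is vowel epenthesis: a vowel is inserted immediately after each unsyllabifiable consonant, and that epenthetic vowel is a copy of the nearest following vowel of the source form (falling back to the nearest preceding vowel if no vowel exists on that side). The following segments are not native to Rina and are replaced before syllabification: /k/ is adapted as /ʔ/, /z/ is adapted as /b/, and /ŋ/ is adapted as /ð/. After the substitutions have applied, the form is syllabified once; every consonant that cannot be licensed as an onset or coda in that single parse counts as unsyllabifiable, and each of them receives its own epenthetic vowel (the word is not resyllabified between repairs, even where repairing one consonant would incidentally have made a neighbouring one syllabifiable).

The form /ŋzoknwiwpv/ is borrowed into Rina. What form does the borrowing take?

Substitution: /ŋ/ → /ð/, /z/ → /b/, /k/ → /ʔ/, giving /ðboʔnwiwpv/.
Under (C)V(C), the unsyllabifiable consonants are /ð/, /n/, /p/, /v/ (at most one coda consonant is licensed; onsets are limited to one consonant).
Each unlicensed consonant becomes the onset of a new syllable: /ð/ → /ðo/, /n/ → /ni/, /p/ → /pi/, /v/ → /vi/.

ðoboʔniwiwpivi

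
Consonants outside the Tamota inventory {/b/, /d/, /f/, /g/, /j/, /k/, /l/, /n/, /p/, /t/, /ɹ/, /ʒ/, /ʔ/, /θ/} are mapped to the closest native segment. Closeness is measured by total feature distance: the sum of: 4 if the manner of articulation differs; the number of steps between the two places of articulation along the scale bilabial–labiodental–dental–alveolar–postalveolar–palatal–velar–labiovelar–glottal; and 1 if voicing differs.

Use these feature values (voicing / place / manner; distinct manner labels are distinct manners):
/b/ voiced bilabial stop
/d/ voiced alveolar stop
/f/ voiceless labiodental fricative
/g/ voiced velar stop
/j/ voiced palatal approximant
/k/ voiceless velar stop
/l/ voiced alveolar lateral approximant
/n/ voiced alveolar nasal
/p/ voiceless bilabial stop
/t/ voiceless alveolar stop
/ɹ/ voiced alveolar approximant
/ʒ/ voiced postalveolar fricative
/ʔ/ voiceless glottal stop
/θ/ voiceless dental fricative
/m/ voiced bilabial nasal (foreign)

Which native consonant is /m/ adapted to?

/n/ is closest: same manner (nasal), place distance 3 (bilabial→alveolar), same voicing; total 3. Next closest is /b/ at distance 4.

n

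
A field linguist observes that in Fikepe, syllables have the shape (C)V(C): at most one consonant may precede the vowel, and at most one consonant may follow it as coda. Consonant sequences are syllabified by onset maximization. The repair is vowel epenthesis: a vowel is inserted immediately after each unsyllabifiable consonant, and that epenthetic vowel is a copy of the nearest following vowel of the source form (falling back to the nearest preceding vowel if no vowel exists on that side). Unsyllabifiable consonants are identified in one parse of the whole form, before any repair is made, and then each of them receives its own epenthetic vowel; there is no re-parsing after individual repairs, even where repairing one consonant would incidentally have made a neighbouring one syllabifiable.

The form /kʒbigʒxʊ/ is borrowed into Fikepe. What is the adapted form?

Under (C)V(C), the unsyllabifiable consonants are /k/, /ʒ/, /ʒ/ (at most one coda consonant is licensed; onsets are limited to one consonant).
Inserting the epenthetic vowel yields /k/ → /ki/, /ʒ/ → /ʒi/, /ʒ/ → /ʒʊ/.

kiʒibigʒʊxʊ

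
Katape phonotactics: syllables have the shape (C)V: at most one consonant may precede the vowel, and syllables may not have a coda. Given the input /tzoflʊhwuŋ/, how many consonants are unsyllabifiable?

Under (C)V, the unsyllabifiable consonants are /t/, /f/, /h/, /ŋ/ (no codas are permitted; onsets are limited to one consonant).

4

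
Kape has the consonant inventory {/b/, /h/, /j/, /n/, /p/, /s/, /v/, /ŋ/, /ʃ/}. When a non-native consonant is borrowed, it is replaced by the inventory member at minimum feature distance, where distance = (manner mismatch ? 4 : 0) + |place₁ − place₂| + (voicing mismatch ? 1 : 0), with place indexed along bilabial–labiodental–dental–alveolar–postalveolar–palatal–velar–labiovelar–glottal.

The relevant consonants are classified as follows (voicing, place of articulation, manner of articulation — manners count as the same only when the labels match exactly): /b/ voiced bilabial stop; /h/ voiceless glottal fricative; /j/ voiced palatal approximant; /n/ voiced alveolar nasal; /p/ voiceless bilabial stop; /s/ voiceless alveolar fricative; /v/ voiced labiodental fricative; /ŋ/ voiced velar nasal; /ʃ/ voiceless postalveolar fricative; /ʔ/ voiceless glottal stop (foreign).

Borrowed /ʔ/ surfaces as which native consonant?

h

/h/ is closest: manner differs (stop→fricative, +4), place distance 0 (glottal→glottal), same voicing; total 4. Next closest is /ŋ/ at distance 7.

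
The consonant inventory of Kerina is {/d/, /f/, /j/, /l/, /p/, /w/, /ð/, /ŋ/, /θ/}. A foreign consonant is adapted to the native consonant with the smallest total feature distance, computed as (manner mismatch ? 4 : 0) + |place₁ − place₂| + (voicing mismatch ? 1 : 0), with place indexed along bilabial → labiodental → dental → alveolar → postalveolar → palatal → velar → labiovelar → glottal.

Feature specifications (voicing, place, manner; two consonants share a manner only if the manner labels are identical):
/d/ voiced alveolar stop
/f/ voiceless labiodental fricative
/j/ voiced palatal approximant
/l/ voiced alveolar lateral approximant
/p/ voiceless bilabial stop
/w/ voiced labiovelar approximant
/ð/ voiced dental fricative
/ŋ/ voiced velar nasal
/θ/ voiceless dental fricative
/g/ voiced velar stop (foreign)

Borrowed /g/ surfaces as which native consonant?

/d/ is closest: same manner (stop), place distance 3 (velar→alveolar), same voicing; total 3. Next closest is /ŋ/ at distance 4.

d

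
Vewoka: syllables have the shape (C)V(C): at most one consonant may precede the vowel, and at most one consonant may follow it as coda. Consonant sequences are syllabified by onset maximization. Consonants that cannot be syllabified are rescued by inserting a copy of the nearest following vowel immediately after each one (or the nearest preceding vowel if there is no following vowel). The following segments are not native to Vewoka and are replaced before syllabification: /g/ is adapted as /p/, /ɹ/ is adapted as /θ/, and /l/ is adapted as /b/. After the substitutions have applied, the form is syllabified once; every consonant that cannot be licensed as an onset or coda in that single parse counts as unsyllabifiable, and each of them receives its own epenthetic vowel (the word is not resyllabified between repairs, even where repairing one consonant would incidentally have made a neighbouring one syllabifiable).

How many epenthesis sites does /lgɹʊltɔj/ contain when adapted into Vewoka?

2

After substitution the input is /bpθʊbtɔj/.
The unsyllabifiable consonants are /b/, /p/; each receives one epenthetic vowel.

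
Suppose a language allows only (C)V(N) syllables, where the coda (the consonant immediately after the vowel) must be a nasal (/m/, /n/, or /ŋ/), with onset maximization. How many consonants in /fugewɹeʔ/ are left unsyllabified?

2

Under (C)V(N), the unsyllabifiable consonants are /w/, /ʔ/ (only a nasal (/m/, /n/, or /ŋ/) is licensed in coda position; onsets are limited to one consonant).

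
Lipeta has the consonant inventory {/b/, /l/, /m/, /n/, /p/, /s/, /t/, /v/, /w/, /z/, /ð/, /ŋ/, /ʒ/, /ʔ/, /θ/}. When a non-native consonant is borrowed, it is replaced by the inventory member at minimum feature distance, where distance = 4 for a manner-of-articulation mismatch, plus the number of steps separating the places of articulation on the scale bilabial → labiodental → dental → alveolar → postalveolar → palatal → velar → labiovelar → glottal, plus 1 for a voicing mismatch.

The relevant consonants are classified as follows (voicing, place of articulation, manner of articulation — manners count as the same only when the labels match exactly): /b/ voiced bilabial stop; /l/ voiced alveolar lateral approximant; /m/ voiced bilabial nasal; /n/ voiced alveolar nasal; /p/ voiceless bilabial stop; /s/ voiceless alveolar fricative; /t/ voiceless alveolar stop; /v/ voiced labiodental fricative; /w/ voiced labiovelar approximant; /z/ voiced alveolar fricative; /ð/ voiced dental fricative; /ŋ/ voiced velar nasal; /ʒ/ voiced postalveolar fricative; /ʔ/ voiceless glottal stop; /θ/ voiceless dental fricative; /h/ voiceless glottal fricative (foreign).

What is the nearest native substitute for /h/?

/ʔ/ is closest: manner differs (fricative→stop, +4), place distance 0 (glottal→glottal), same voicing; total 4. Next closest is /s/ at distance 5.

ʔ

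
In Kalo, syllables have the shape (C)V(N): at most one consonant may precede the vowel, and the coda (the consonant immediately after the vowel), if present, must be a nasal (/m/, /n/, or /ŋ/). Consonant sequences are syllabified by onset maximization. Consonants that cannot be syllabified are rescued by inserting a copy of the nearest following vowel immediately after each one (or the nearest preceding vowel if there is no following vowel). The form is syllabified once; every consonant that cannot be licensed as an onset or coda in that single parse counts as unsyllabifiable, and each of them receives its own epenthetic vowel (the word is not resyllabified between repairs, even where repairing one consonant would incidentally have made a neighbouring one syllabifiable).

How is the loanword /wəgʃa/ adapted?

The consonants /g/ cannot be parsed into a legal (C)V(N) syllable (only a nasal (/m/, /n/, or /ŋ/) is licensed in coda position; onsets are limited to one consonant).
Inserting the epenthetic vowel yields /g/ → /ga/.

wəgaʃa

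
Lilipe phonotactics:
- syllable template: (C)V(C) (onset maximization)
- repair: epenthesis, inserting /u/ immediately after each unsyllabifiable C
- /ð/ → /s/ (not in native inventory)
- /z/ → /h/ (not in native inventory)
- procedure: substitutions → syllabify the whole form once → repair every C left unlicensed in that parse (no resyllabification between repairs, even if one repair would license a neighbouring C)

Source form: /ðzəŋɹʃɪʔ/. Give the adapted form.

Substitution: /ð/ → /s/, /z/ → /h/, giving /shəŋɹʃɪʔ/.
The consonants /s/, /ɹ/ cannot be parsed into a legal (C)V(C) syllable (at most one coda consonant is licensed; onsets are limited to one consonant).
Each unlicensed consonant becomes the onset of a new syllable: /s/ → /su/, /ɹ/ → /ɹu/.

suhəŋɹuʃɪʔ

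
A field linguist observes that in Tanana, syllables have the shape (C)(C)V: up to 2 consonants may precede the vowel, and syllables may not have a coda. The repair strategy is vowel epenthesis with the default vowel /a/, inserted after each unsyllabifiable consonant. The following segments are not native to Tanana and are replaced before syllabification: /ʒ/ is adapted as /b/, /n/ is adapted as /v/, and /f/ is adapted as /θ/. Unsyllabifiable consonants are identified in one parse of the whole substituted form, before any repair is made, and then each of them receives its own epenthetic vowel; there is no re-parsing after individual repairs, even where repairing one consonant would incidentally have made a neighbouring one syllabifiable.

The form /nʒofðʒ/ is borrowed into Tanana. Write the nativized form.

vboθaðaba

Substitution: /n/ → /v/, /ʒ/ → /b/, /f/ → /θ/, giving /vboθðb/.
Syllabifying with onset maximization leaves /θ/, /ð/, /b/ stranded (no codas are permitted; onsets may contain at most 2 consonants).
Each unlicensed consonant becomes the onset of a new syllable: /θ/ → /θa/, /ð/ → /ða/, /b/ → /ba/.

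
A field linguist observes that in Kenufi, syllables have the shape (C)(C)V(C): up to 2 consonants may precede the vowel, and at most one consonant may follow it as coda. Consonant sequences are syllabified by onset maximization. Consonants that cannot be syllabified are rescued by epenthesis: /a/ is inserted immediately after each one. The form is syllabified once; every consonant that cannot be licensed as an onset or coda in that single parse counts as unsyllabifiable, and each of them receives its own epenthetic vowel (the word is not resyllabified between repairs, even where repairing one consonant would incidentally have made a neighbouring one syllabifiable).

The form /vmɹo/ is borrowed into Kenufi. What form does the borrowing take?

vamɹo

The consonants /v/ cannot be parsed into a legal (C)(C)V(C) syllable (at most one coda consonant is licensed; onsets may contain at most 2 consonants).
Each unlicensed consonant becomes the onset of a new syllable: /v/ → /va/.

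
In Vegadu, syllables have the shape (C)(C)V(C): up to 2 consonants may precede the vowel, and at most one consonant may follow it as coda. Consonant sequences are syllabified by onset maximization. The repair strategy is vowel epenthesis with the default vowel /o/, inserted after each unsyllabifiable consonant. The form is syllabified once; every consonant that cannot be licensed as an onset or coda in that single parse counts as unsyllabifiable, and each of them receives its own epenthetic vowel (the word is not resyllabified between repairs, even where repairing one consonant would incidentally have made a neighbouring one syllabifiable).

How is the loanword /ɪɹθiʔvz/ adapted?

ɪɹθiʔvozo

Syllabifying with onset maximization leaves /v/, /z/ stranded (at most one coda consonant is licensed; onsets may contain at most 2 consonants).
Inserting the epenthetic vowel yields /v/ → /vo/, /z/ → /zo/.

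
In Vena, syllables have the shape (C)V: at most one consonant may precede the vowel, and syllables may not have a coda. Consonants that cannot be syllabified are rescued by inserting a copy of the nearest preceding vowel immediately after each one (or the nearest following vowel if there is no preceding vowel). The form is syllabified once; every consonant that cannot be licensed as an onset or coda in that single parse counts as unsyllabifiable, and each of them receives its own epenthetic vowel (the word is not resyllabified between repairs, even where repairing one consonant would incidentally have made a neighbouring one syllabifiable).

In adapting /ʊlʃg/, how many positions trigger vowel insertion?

3

The unsyllabifiable consonants are /l/, /ʃ/, /g/; each receives one epenthetic vowel.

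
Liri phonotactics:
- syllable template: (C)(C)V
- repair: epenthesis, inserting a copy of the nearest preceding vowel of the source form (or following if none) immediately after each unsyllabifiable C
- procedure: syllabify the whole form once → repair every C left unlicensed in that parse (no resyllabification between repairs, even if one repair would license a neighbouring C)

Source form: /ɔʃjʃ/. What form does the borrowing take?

ɔʃɔjɔʃɔ

Syllabifying with onset maximization leaves /ʃ/, /j/, /ʃ/ stranded (no codas are permitted; onsets may contain at most 2 consonants).
Each unlicensed consonant becomes the onset of a new syllable: /ʃ/ → /ʃɔ/, /j/ → /jɔ/, /ʃ/ → /ʃɔ/.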